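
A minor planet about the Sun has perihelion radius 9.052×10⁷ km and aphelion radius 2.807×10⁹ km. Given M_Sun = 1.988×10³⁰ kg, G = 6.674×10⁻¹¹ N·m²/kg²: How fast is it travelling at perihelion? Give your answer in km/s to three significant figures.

μ = GM = 6.674×10⁻¹¹ × 1.988×10³⁰ = 1.327×10²⁰ m³/s².
Semi-major axis a = (r_p + r_a)/2 = 1.4488×10⁹ km = 1.449×10¹² m.
Vis-viva: v² = μ(2/r − 1/a) = 1.327×10²⁰ × (2.209×10⁻¹¹ − 6.902×10⁻¹³) = 2.840×10⁹ m²/s².
v = 53290 m/s = 53.29 km/s.

v ≈ 53.3 km/s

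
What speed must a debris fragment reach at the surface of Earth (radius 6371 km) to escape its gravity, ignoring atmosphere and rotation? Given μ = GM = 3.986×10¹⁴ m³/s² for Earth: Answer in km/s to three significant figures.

v_esc ≈ 11.2 km/s

r = R = 6.371×10⁶ m.
Escape speed v_esc = √(2μ/r) = √(2 × 3.986×10¹⁴ / 6.371×10⁶) = √(1.251×10⁸) = 11190 m/s.
= 11.19 km/s.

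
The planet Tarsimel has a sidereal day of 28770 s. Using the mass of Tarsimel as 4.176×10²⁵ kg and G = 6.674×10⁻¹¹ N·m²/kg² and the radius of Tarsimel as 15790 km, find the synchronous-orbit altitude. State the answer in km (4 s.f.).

μ = GM = 6.674×10⁻¹¹ × 4.176×10²⁵ = 2.787×10¹⁵ m³/s².
A synchronous orbit has period T, so by Kepler's third law a = (μT²/4π²)^(1/3).
μT²/4π² = 2.787×10¹⁵ × (2.877×10⁴)² / 39.48 = 5.843×10²² m³.
a = 3.881×10⁷ m = 38805 km.
Altitude h = a − R = 38805 − 15790 = 23015 km.

h_sync ≈ 23020 km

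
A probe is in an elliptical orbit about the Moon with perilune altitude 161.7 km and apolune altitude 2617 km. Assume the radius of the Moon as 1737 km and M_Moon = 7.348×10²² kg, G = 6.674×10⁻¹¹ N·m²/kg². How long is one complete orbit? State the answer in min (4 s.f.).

μ = GM = 6.674×10⁻¹¹ × 7.348×10²² = 4.904×10¹² m³/s².
r_p = 1737 + 161.7 = 1898.7 km = 1.8987×10⁶ m.
r_a = 1737 + 2617 = 4354.0 km = 4.3540×10⁶ m.
Semi-major axis a = (r_p + r_a)/2 = (1898.7 + 4354.0)/2 = 3126.3 km = 3.126×10⁶ m.
By Kepler's third law T = 2π√(a³/μ) = 2π × 2.496×10³ = 1.568×10⁴ s.
= 261.4 min.

T ≈ 261.4 min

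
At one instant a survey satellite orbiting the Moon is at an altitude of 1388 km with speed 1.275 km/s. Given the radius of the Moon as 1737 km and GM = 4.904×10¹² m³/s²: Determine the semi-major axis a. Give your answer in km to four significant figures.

r = 1737 + 1388 = 3125.0 km = 3.125×10⁶ m.
Specific orbital energy ε = v²/2 − μ/r = (1275)²/2 − 4.904×10¹²/3.125×10⁶ = -7.565×10⁵ J/kg.
Since ε = −μ/(2a), a = −μ/(2ε) = 3.241×10⁶ m = 3241.4 km.

a ≈ 3241 km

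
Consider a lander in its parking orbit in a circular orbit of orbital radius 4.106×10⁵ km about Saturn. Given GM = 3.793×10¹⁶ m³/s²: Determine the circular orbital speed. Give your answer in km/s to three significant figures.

v ≈ 9.61 km/s

r = 4.106×10⁵ km = 4.106×10⁸ m.
For a circular orbit v = √(μ/r) = √(3.793×10¹⁶ / 4.106×10⁸) = √(9.238×10⁷) = 9611 m/s.
That is 9.611 km/s.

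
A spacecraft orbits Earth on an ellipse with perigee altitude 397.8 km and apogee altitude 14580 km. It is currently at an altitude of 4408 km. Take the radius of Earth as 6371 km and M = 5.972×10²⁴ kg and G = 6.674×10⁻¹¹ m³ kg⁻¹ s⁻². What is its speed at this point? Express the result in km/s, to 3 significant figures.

v ≈ 6.72 km/s

μ = GM = 6.674×10⁻¹¹ × 5.972×10²⁴ = 3.986×10¹⁴ m³/s².
r_p = 6371 + 397.8 = 6768.8 km = 6.7688×10⁶ m.
r_a = 6371 + 14580 = 20951 km = 2.0951×10⁷ m.
r = 6371 + 4408 = 10779 km = 1.078×10⁷ m.
Semi-major axis a = (r_p + r_a)/2 = 13860 km = 1.386×10⁷ m.
Vis-viva: v² = μ(2/r − 1/a) = 3.986×10¹⁴ × (1.855×10⁻⁷ − 7.215×10⁻⁸) = 4.520×10⁷ m²/s².
v = 6723 m/s = 6.723 km/s.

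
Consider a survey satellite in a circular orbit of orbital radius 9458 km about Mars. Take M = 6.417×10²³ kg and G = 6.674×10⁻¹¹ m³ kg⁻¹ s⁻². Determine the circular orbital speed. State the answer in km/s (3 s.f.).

μ = GM = 6.674×10⁻¹¹ × 6.417×10²³ = 4.283×10¹³ m³/s².
r = 9458 km = 9.458×10⁶ m.
For a circular orbit v = √(μ/r) = √(4.283×10¹³ / 9.458×10⁶) = √(4.528×10⁶) = 2128 m/s.
That is 2.128 km/s.

v ≈ 2.13 km/s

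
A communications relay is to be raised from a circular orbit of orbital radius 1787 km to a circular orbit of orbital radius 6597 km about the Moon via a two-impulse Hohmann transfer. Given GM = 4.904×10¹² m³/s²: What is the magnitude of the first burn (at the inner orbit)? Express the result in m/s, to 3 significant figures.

Δv ≈ 422 m/s

r₁ = 1787 km = 1.787×10⁶ m.
r₂ = 6597 km = 6.597×10⁶ m.
Transfer ellipse a_t = (r₁ + r₂)/2 = 4.192×10⁶ m.
At r₁: circular v_c1 = √(μ/r₁) = 1657 m/s; transfer-perilune v_p = √[μ(2/r₁ − 1/a_t)] = 2078 m/s.
Δv₁ = v_p − v_c1 = 421.6 m/s.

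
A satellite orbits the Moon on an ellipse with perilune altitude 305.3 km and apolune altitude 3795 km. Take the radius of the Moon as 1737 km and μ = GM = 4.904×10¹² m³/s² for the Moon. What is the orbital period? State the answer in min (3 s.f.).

r_p = 1737 + 305.3 = 2042.3 km = 2.0423×10⁶ m.
r_a = 1737 + 3795 = 5532.0 km = 5.5320×10⁶ m.
Semi-major axis a = (r_p + r_a)/2 = (2042.3 + 5532.0)/2 = 3787.2 km = 3.787×10⁶ m.
By Kepler's third law T = 2π√(a³/μ) = 2π × 3.328×10³ = 2.091×10⁴ s.
= 348.5 min.

T ≈ 349 min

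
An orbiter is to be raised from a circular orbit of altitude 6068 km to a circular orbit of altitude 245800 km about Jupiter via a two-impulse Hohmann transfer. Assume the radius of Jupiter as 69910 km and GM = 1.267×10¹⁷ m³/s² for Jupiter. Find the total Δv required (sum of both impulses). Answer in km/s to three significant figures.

r₁ = 69910 + 6068 = 75978 km = 7.5978×10⁷ m.
r₂ = 69910 + 245800 = 315710 km = 3.1571×10⁸ m.
Transfer ellipse a_t = (r₁ + r₂)/2 = 1.958×10⁸ m.
At r₁: circular v_c1 = √(μ/r₁) = 40840 m/s; transfer-perijove v_p = √[μ(2/r₁ − 1/a_t)] = 51850 m/s.
Δv₁ = v_p − v_c1 = 11010 m/s.
At r₂: circular v_c2 = √(μ/r₂) = 20030 m/s; transfer-apojove v_a = √[μ(2/r₂ − 1/a_t)] = 12480 m/s.
Δv₂ = v_c2 − v_a = 7555 m/s.
Total Δv = Δv₁ + Δv₂ = 18570 m/s = 18.57 km/s.

Δv_total ≈ 18.6 km/s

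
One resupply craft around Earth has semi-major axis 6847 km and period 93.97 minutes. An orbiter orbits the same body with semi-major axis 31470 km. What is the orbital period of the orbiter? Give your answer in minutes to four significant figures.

Kepler's third law: T² ∝ a³, so T₂ = T₁ (a₂/a₁)^(3/2).
a₂/a₁ = 4.596, (a₂/a₁)^(3/2) = 9.854.
T₂ = 93.97 × 9.854 = 925.9 minutes.

T₂ ≈ 925.9 minutes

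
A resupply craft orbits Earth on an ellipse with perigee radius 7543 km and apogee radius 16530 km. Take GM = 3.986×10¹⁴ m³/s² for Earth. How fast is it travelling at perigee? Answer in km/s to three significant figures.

v ≈ 8.52 km/s

Semi-major axis a = (r_p + r_a)/2 = 12036 km = 1.204×10⁷ m.
Vis-viva: v² = μ(2/r − 1/a) = 3.986×10¹⁴ × (2.651×10⁻⁷ − 8.308×10⁻⁸) = 7.257×10⁷ m²/s².
v = 8519 m/s = 8.519 km/s.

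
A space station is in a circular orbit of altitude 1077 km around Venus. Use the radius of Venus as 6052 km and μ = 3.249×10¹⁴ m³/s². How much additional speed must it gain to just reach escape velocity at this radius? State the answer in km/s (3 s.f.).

Δv ≈ 2.80 km/s

r = 6052 + 1077 = 7129.0 km = 7.1290×10⁶ m.
Circular speed v_c = √(μ/r) = 6751 m/s.
Escape speed v_esc = √(2μ/r) = √2 × v_c = 9547 m/s.
Δv = v_esc − v_c = 2796 m/s = 2.796 km/s.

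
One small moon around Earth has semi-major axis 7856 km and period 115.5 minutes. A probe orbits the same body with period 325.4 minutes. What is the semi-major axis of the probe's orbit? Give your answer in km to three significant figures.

a₂ ≈ 15700 km

Kepler's third law: a³ ∝ T², so a₂ = a₁ (T₂/T₁)^(2/3).
T₂/T₁ = 2.817, (T₂/T₁)^(2/3) = 1.995.
a₂ = 7856 × 1.995 = 15670 km.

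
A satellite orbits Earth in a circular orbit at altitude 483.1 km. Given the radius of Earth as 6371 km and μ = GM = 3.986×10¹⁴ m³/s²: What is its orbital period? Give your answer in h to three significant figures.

T ≈ 1.57 h

r = 6371 + 483.1 = 6854.1 km = 6.8541×10⁶ m.
Kepler's third law: T = 2π√(r³/μ) = 2π√((6.854×10⁶)³ / 3.986×10¹⁴).
r³/μ = 8.078×10⁵ s², so T = 2π × 8.988×10² = 5.647×10³ s.
Converting: 5.647×10³ s ÷ 3600 = 1.569 h.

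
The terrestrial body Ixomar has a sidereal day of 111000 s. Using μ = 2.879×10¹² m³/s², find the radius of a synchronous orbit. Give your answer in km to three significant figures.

A synchronous orbit has period T, so by Kepler's third law a = (μT²/4π²)^(1/3).
μT²/4π² = 2.879×10¹² × (1.110×10⁵)² / 39.48 = 8.985×10²⁰ m³.
a = 9.650×10⁶ m = 9649.6 km.

r_sync ≈ 9650 km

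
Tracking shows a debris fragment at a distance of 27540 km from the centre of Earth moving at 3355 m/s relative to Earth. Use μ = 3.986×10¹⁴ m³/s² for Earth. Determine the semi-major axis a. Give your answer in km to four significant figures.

r = 2.754×10⁷ m.
Vis-viva rearranged: 1/a = 2/r − v²/μ = 7.262×10⁻⁸ − 2.824×10⁻⁸ = 4.438×10⁻⁸ m⁻¹.
a = 2.253×10⁷ m = 22531 km.

a ≈ 22530 km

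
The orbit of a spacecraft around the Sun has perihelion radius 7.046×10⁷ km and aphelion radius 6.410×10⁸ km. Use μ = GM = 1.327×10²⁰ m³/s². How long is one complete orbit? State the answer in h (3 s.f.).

Semi-major axis a = (r_p + r_a)/2 = (7.0460×10⁷ + 6.4100×10⁸)/2 = 3.5573×10⁸ km = 3.557×10¹¹ m.
By Kepler's third law T = 2π√(a³/μ) = 2π × 1.842×10⁷ = 1.157×10⁸ s.
= 32150 h.

T ≈ 32100 h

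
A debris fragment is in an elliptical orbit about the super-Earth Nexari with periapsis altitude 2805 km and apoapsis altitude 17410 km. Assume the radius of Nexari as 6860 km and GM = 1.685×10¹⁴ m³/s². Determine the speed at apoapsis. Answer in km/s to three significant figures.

r_p = 6860 + 2805 = 9665.0 km = 9.6650×10⁶ m.
r_a = 6860 + 17410 = 24270 km = 2.4270×10⁷ m.
Semi-major axis a = (r_p + r_a)/2 = 16968 km = 1.697×10⁷ m.
Vis-viva: v² = μ(2/r − 1/a) = 1.685×10¹⁴ × (8.241×10⁻⁸ − 5.894×10⁻⁸) = 3.955×10⁶ m²/s².
v = 1989 m/s = 1.989 km/s.

v ≈ 1.99 km/s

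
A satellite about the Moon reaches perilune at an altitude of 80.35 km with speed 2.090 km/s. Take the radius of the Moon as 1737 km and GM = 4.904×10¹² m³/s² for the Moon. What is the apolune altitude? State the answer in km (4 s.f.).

r_p = 1737 + 80.35 = 1817.3 km = 1.817×10⁶ m.
Specific energy ε = v²/2 − μ/r = -5.144×10⁵ J/kg, so a = −μ/(2ε) = 4.767×10⁶ m.
The apsides satisfy r_p + r_a = 2a, so the apolune radius is 2a − r_p = 7.716×10⁶ m = 7716.4 km.
Apolune altitude = 7716.4 − 1737 = 5979.4 km.

apolune altitude ≈ 5979 km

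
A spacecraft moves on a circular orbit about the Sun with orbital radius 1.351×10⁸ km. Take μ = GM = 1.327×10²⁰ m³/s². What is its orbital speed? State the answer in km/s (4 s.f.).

r = 1.351×10⁸ km = 1.351×10¹¹ m.
For a circular orbit v = √(μ/r) = √(1.327×10²⁰ / 1.351×10¹¹) = √(9.822×10⁸) = 31340 m/s.
That is 31.34 km/s.

v ≈ 31.34 km/s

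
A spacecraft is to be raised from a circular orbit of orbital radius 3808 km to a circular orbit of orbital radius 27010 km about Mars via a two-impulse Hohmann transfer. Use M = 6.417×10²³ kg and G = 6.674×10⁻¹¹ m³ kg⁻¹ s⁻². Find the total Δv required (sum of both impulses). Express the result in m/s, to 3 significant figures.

Δv_total ≈ 1720 m/s

μ = GM = 6.674×10⁻¹¹ × 6.417×10²³ = 4.283×10¹³ m³/s².
r₁ = 3808 km = 3.808×10⁶ m.
r₂ = 27010 km = 2.701×10⁷ m.
Transfer ellipse a_t = (r₁ + r₂)/2 = 1.541×10⁷ m.
At r₁: circular v_c1 = √(μ/r₁) = 3354 m/s; transfer-periapsis v_p = √[μ(2/r₁ − 1/a_t)] = 4440 m/s.
Δv₁ = v_p − v_c1 = 1086 m/s.
At r₂: circular v_c2 = √(μ/r₂) = 1259 m/s; transfer-apoapsis v_a = √[μ(2/r₂ − 1/a_t)] = 626.0 m/s.
Δv₂ = v_c2 − v_a = 633.2 m/s.
Total Δv = Δv₁ + Δv₂ = 1720 m/s.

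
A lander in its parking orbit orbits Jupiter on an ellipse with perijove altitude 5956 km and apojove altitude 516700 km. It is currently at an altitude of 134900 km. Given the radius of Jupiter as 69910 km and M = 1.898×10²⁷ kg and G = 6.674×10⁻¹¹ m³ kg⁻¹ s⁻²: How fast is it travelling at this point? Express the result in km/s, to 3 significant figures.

v ≈ 29.2 km/s

μ = GM = 6.674×10⁻¹¹ × 1.898×10²⁷ = 1.267×10¹⁷ m³/s².
r_p = 69910 + 5956 = 75866 km = 7.5866×10⁷ m.
r_a = 69910 + 516700 = 586610 km = 5.8661×10⁸ m.
r = 69910 + 134900 = 2.0481×10⁵ km = 2.048×10⁸ m.
Semi-major axis a = (r_p + r_a)/2 = 3.3124×10⁵ km = 3.312×10⁸ m.
Vis-viva: v² = μ(2/r − 1/a) = 1.267×10¹⁷ × (9.765×10⁻⁹ − 3.019×10⁻⁹) = 8.546×10⁸ m²/s².
v = 29230 m/s = 29.23 km/s.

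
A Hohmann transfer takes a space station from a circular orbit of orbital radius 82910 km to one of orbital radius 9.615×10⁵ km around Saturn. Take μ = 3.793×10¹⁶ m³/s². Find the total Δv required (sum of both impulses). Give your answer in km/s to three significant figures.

r₁ = 82910 km = 8.291×10⁷ m.
r₂ = 9.615×10⁵ km = 9.615×10⁸ m.
Transfer ellipse a_t = (r₁ + r₂)/2 = 5.222×10⁸ m.
At r₁: circular v_c1 = √(μ/r₁) = 21390 m/s; transfer-perikrone v_p = √[μ(2/r₁ − 1/a_t)] = 29020 m/s.
Δv₁ = v_p − v_c1 = 7634 m/s.
At r₂: circular v_c2 = √(μ/r₂) = 6281 m/s; transfer-apokrone v_a = √[μ(2/r₂ − 1/a_t)] = 2503 m/s.
Δv₂ = v_c2 − v_a = 3778 m/s.
Total Δv = Δv₁ + Δv₂ = 11410 m/s = 11.41 km/s.

Δv_total ≈ 11.4 km/s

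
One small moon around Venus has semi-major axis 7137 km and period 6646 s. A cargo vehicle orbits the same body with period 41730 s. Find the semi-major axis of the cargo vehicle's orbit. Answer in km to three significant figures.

Kepler's third law: a³ ∝ T², so a₂ = a₁ (T₂/T₁)^(2/3).
T₂/T₁ = 6.279, (T₂/T₁)^(2/3) = 3.403.
a₂ = 7137 × 3.403 = 24290 km.

a₂ ≈ 24300 km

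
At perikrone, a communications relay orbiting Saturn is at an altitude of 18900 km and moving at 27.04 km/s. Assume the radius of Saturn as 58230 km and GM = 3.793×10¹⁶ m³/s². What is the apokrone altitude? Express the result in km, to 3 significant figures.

r_p = 58230 + 18900 = 77130 km = 7.713×10⁷ m.
Specific energy ε = v²/2 − μ/r = -1.262×10⁸ J/kg, so a = −μ/(2ε) = 1.503×10⁸ m.
The apsides satisfy r_p + r_a = 2a, so the apokrone radius is 2a − r_p = 2.235×10⁸ m = 2.2346×10⁵ km.
Apokrone altitude = 2.2346×10⁵ − 58230 = 1.6523×10⁵ km.

apokrone altitude ≈ 1.65×10⁵ km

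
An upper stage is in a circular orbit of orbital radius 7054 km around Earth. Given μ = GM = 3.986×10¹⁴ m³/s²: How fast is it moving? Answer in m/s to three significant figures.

r = 7054 km = 7.054×10⁶ m.
For a circular orbit v = √(μ/r) = √(3.986×10¹⁴ / 7.054×10⁶) = √(5.651×10⁷) = 7517 m/s.

v ≈ 7520 m/s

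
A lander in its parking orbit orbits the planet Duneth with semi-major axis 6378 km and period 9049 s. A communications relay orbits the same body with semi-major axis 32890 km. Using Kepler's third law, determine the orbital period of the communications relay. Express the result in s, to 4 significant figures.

Kepler's third law: T² ∝ a³, so T₂ = T₁ (a₂/a₁)^(3/2).
a₂/a₁ = 5.157, (a₂/a₁)^(3/2) = 11.71.
T₂ = 9049 × 11.71 = 1.060×10⁵ s.

T₂ ≈ 1.060×10⁵ s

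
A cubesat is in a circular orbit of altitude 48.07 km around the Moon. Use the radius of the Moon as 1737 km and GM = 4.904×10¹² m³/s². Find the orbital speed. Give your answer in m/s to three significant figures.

v ≈ 1660 m/s

r = 1737 + 48.07 = 1785.1 km = 1.7851×10⁶ m.
For a circular orbit v = √(μ/r) = √(4.904×10¹² / 1.785×10⁶) = √(2.747×10⁶) = 1657 m/s.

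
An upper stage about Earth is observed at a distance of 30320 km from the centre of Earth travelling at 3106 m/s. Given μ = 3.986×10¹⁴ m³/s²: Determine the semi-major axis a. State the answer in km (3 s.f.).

r = 3.032×10⁷ m.
Vis-viva rearranged: 1/a = 2/r − v²/μ = 6.596×10⁻⁸ − 2.420×10⁻⁸ = 4.176×10⁻⁸ m⁻¹.
a = 2.395×10⁷ m = 23946 km.

a ≈ 23900 km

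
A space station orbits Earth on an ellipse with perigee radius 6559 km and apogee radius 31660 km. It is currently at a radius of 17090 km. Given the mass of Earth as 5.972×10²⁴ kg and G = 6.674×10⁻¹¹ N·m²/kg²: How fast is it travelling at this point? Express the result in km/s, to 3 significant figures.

μ = GM = 6.674×10⁻¹¹ × 5.972×10²⁴ = 3.986×10¹⁴ m³/s².
Semi-major axis a = (r_p + r_a)/2 = 19110 km = 1.911×10⁷ m.
Vis-viva: v² = μ(2/r − 1/a) = 3.986×10¹⁴ × (1.170×10⁻⁷ − 5.233×10⁻⁸) = 2.579×10⁷ m²/s².
v = 5078 m/s = 5.078 km/s.

v ≈ 5.08 km/s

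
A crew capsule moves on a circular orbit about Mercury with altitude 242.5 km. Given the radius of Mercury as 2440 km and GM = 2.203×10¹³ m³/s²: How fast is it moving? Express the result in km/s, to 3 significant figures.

v ≈ 2.87 km/s

r = 2440 + 242.5 = 2682.5 km = 2.6825×10⁶ m.
For a circular orbit v = √(μ/r) = √(2.203×10¹³ / 2.682×10⁶) = √(8.212×10⁶) = 2866 m/s.
That is 2.866 km/s.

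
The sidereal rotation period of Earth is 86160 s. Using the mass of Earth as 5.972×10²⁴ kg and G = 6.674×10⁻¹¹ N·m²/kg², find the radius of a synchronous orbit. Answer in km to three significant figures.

μ = GM = 6.674×10⁻¹¹ × 5.972×10²⁴ = 3.986×10¹⁴ m³/s².
A synchronous orbit has period T, so by Kepler's third law a = (μT²/4π²)^(1/3).
μT²/4π² = 3.986×10¹⁴ × (8.616×10⁴)² / 39.48 = 7.495×10²² m³.
a = 4.216×10⁷ m = 42162 km.

r_sync ≈ 42200 km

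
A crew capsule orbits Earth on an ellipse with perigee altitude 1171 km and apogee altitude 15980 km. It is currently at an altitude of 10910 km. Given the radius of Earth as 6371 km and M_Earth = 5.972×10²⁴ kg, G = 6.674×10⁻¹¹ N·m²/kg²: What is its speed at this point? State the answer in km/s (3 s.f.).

v ≈ 4.41 km/s

μ = GM = 6.674×10⁻¹¹ × 5.972×10²⁴ = 3.986×10¹⁴ m³/s².
r_p = 6371 + 1171 = 7542.0 km = 7.5420×10⁶ m.
r_a = 6371 + 15980 = 22351 km = 2.2351×10⁷ m.
r = 6371 + 10910 = 17281 km = 1.728×10⁷ m.
Semi-major axis a = (r_p + r_a)/2 = 14946 km = 1.495×10⁷ m.
Vis-viva: v² = μ(2/r − 1/a) = 3.986×10¹⁴ × (1.157×10⁻⁷ − 6.691×10⁻⁸) = 1.946×10⁷ m²/s².
v = 4412 m/s = 4.412 km/s.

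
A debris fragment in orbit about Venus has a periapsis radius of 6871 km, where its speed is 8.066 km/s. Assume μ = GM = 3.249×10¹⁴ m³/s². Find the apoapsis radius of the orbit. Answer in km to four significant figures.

r_p = 6.871×10⁶ m.
Specific energy ε = v²/2 − μ/r = -1.476×10⁷ J/kg, so a = −μ/(2ε) = 1.101×10⁷ m.
The apsides satisfy r_p + r_a = 2a, so the apoapsis radius is 2a − r_p = 1.515×10⁷ m = 15148 km.

apoapsis radius ≈ 15150 km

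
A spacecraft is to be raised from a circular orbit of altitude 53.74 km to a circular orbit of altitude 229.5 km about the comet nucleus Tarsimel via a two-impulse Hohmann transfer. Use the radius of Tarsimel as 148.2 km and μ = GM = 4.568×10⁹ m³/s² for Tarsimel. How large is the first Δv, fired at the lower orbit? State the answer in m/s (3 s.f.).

Δv ≈ 21.3 m/s

r₁ = 148.2 + 53.74 = 201.94 km = 2.0194×10⁵ m.
r₂ = 148.2 + 229.5 = 377.70 km = 3.7770×10⁵ m.
Transfer ellipse a_t = (r₁ + r₂)/2 = 2.898×10⁵ m.
At r₁: circular v_c1 = √(μ/r₁) = 150.4 m/s; transfer-periapsis v_p = √[μ(2/r₁ − 1/a_t)] = 171.7 m/s.
Δv₁ = v_p − v_c1 = 21.30 m/s.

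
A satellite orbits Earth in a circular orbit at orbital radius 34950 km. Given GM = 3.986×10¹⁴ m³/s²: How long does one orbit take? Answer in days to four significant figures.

r = 34950 km = 3.495×10⁷ m.
Kepler's third law: T = 2π√(r³/μ) = 2π√((3.495×10⁷)³ / 3.986×10¹⁴).
r³/μ = 1.071×10⁸ s², so T = 2π × 1.035×10⁴ = 6.503×10⁴ s.
Converting: 6.503×10⁴ s ÷ 86400 = 0.7526 days.

T ≈ 0.7526 days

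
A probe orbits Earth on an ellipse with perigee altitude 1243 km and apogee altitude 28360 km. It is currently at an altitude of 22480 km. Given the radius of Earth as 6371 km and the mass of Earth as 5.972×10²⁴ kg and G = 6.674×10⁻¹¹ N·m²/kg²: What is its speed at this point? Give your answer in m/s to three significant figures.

v ≈ 2970 m/s

μ = GM = 6.674×10⁻¹¹ × 5.972×10²⁴ = 3.986×10¹⁴ m³/s².
r_p = 6371 + 1243 = 7614.0 km = 7.6140×10⁶ m.
r_a = 6371 + 28360 = 34731 km = 3.4731×10⁷ m.
r = 6371 + 22480 = 28851 km = 2.885×10⁷ m.
Semi-major axis a = (r_p + r_a)/2 = 21172 km = 2.117×10⁷ m.
Vis-viva: v² = μ(2/r − 1/a) = 3.986×10¹⁴ × (6.932×10⁻⁸ − 4.723×10⁻⁸) = 8.805×10⁶ m²/s².
v = 2967 m/s.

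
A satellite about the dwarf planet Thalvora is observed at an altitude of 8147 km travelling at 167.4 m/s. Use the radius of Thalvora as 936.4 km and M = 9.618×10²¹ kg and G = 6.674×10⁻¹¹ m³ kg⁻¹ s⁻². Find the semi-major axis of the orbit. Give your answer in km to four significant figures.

μ = GM = 6.674×10⁻¹¹ × 9.618×10²¹ = 6.419×10¹¹ m³/s².
r = 936.4 + 8147 = 9083.4 km = 9.083×10⁶ m.
Vis-viva rearranged: 1/a = 2/r − v²/μ = 2.202×10⁻⁷ − 4.366×10⁻⁸ = 1.765×10⁻⁷ m⁻¹.
a = 5.665×10⁶ m = 5664.9 km.

a ≈ 5665 km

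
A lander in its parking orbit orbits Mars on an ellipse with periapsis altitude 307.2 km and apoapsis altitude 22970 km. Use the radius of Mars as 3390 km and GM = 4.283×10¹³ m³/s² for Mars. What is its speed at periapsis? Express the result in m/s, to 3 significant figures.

r_p = 3390 + 307.2 = 3697.2 km = 3.6972×10⁶ m.
r_a = 3390 + 22970 = 26360 km = 2.6360×10⁷ m.
Semi-major axis a = (r_p + r_a)/2 = 15029 km = 1.503×10⁷ m.
Vis-viva: v² = μ(2/r − 1/a) = 4.283×10¹³ × (5.409×10⁻⁷ − 6.654×10⁻⁸) = 2.032×10⁷ m²/s².
v = 4508 m/s.

v ≈ 4510 m/s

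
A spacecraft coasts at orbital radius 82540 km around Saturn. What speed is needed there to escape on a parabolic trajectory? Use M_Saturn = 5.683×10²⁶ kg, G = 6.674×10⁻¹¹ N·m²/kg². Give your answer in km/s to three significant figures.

μ = GM = 6.674×10⁻¹¹ × 5.683×10²⁶ = 3.793×10¹⁶ m³/s².
r = 82540 km = 8.254×10⁷ m.
Escape speed v_esc = √(2μ/r) = √(2 × 3.793×10¹⁶ / 8.254×10⁷) = √(9.190×10⁸) = 30320 m/s.
= 30.32 km/s.

v_esc ≈ 30.3 km/s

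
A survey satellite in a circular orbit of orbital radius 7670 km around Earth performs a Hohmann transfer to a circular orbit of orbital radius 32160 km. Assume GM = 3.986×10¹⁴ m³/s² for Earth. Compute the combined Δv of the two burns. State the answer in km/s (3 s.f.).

r₁ = 7670 km = 7.670×10⁶ m.
r₂ = 32160 km = 3.216×10⁷ m.
Transfer ellipse a_t = (r₁ + r₂)/2 = 1.992×10⁷ m.
At r₁: circular v_c1 = √(μ/r₁) = 7209 m/s; transfer-perigee v_p = √[μ(2/r₁ − 1/a_t)] = 9161 m/s.
Δv₁ = v_p − v_c1 = 1952 m/s.
At r₂: circular v_c2 = √(μ/r₂) = 3521 m/s; transfer-apogee v_a = √[μ(2/r₂ − 1/a_t)] = 2185 m/s.
Δv₂ = v_c2 − v_a = 1336 m/s.
Total Δv = Δv₁ + Δv₂ = 3288 m/s = 3.288 km/s.

Δv_total ≈ 3.29 km/s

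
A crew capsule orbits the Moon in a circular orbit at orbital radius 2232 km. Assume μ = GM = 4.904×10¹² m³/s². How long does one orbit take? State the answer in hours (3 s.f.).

r = 2232 km = 2.232×10⁶ m.
Kepler's third law: T = 2π√(r³/μ) = 2π√((2.232×10⁶)³ / 4.904×10¹²).
r³/μ = 2.267×10⁶ s², so T = 2π × 1.506×10³ = 9.461×10³ s.
Converting: 9.461×10³ s ÷ 3600 = 2.628 hours.

T ≈ 2.63 hours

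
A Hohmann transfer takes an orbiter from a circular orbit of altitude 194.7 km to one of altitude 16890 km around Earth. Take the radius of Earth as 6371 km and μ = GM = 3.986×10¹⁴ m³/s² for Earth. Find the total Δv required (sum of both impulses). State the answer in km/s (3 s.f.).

r₁ = 6371 + 194.7 = 6565.7 km = 6.5657×10⁶ m.
r₂ = 6371 + 16890 = 23261 km = 2.3261×10⁷ m.
Transfer ellipse a_t = (r₁ + r₂)/2 = 1.491×10⁷ m.
At r₁: circular v_c1 = √(μ/r₁) = 7792 m/s; transfer-perigee v_p = √[μ(2/r₁ − 1/a_t)] = 9731 m/s.
Δv₁ = v_p − v_c1 = 1939 m/s.
At r₂: circular v_c2 = √(μ/r₂) = 4140 m/s; transfer-apogee v_a = √[μ(2/r₂ − 1/a_t)] = 2747 m/s.
Δv₂ = v_c2 − v_a = 1393 m/s.
Total Δv = Δv₁ + Δv₂ = 3332 m/s = 3.332 km/s.

Δv_total ≈ 3.33 km/s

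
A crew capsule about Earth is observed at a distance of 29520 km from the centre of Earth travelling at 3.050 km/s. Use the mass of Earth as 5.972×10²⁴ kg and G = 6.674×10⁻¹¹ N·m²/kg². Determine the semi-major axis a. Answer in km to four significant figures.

a ≈ 22520 km

μ = GM = 6.674×10⁻¹¹ × 5.972×10²⁴ = 3.986×10¹⁴ m³/s².
r = 2.952×10⁷ m.
Vis-viva rearranged: 1/a = 2/r − v²/μ = 6.775×10⁻⁸ − 2.334×10⁻⁸ = 4.441×10⁻⁸ m⁻¹.
a = 2.252×10⁷ m = 22517 km.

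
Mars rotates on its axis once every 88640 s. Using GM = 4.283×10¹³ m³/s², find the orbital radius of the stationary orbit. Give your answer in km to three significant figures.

r_sync ≈ 20400 km

A synchronous orbit has period T, so by Kepler's third law a = (μT²/4π²)^(1/3).
μT²/4π² = 4.283×10¹³ × (8.864×10⁴)² / 39.48 = 8.524×10²¹ m³.
a = 2.043×10⁷ m = 20428 km.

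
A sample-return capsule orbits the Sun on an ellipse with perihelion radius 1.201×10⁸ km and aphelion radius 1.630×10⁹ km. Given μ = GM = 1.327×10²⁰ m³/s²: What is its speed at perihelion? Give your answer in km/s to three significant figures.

v ≈ 45.4 km/s

Semi-major axis a = (r_p + r_a)/2 = 8.7505×10⁸ km = 8.750×10¹¹ m.
Vis-viva: v² = μ(2/r − 1/a) = 1.327×10²⁰ × (1.665×10⁻¹¹ − 1.143×10⁻¹²) = 2.058×10⁹ m²/s².
v = 45370 m/s = 45.37 km/s.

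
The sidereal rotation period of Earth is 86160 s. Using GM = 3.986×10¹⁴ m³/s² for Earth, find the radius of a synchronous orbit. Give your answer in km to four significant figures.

A synchronous orbit has period T, so by Kepler's third law a = (μT²/4π²)^(1/3).
μT²/4π² = 3.986×10¹⁴ × (8.616×10⁴)² / 39.48 = 7.495×10²² m³.
a = 4.216×10⁷ m = 42163 km.

r_sync ≈ 42160 km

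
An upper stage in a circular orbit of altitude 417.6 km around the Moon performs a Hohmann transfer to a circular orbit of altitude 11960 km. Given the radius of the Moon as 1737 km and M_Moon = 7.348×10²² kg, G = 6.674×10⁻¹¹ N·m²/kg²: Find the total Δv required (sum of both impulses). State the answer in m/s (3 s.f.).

μ = GM = 6.674×10⁻¹¹ × 7.348×10²² = 4.904×10¹² m³/s².
r₁ = 1737 + 417.6 = 2154.6 km = 2.1546×10⁶ m.
r₂ = 1737 + 11960 = 13697 km = 1.3697×10⁷ m.
Transfer ellipse a_t = (r₁ + r₂)/2 = 7.926×10⁶ m.
At r₁: circular v_c1 = √(μ/r₁) = 1509 m/s; transfer-perilune v_p = √[μ(2/r₁ − 1/a_t)] = 1983 m/s.
Δv₁ = v_p − v_c1 = 474.6 m/s.
At r₂: circular v_c2 = √(μ/r₂) = 598.4 m/s; transfer-apolune v_a = √[μ(2/r₂ − 1/a_t)] = 312.0 m/s.
Δv₂ = v_c2 − v_a = 286.4 m/s.
Total Δv = Δv₁ + Δv₂ = 761.0 m/s.

Δv_total ≈ 761 m/s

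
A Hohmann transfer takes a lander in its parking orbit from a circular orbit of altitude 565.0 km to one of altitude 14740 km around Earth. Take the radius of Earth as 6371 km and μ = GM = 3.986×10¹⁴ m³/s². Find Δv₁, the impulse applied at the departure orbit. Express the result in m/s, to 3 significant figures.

Δv ≈ 1720 m/s

r₁ = 6371 + 565.0 = 6936.0 km = 6.9360×10⁶ m.
r₂ = 6371 + 14740 = 21111 km = 2.1111×10⁷ m.
Transfer ellipse a_t = (r₁ + r₂)/2 = 1.402×10⁷ m.
At r₁: circular v_c1 = √(μ/r₁) = 7581 m/s; transfer-perigee v_p = √[μ(2/r₁ − 1/a_t)] = 9301 m/s.
Δv₁ = v_p − v_c1 = 1720 m/s.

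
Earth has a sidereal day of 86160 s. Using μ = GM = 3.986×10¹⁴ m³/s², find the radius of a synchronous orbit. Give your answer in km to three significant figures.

A synchronous orbit has period T, so by Kepler's third law a = (μT²/4π²)^(1/3).
μT²/4π² = 3.986×10¹⁴ × (8.616×10⁴)² / 39.48 = 7.495×10²² m³.
a = 4.216×10⁷ m = 42163 km.

r_sync ≈ 42200 km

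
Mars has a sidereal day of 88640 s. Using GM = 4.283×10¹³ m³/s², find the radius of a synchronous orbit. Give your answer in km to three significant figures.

r_sync ≈ 20400 km

A synchronous orbit has period T, so by Kepler's third law a = (μT²/4π²)^(1/3).
μT²/4π² = 4.283×10¹³ × (8.864×10⁴)² / 39.48 = 8.524×10²¹ m³.
a = 2.043×10⁷ m = 20428 km.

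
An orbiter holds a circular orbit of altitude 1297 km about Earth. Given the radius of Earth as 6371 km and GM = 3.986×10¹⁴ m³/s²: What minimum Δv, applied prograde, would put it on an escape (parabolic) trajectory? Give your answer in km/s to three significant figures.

r = 6371 + 1297 = 7668.0 km = 7.6680×10⁶ m.
Circular speed v_c = √(μ/r) = 7210 m/s.
Escape speed v_esc = √(2μ/r) = √2 × v_c = 10200 m/s.
Δv = v_esc − v_c = 2986 m/s = 2.986 km/s.

Δv ≈ 2.99 km/s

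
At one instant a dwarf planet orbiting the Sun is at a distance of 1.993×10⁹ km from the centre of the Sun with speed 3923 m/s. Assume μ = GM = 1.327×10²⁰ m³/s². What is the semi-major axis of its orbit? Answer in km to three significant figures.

a ≈ 1.13×10⁹ km

r = 1.993×10¹² m.
Vis-viva rearranged: 1/a = 2/r − v²/μ = 1.004×10⁻¹² − 1.160×10⁻¹³ = 8.875×10⁻¹³ m⁻¹.
a = 1.127×10¹² m = 1.1267×10⁹ km.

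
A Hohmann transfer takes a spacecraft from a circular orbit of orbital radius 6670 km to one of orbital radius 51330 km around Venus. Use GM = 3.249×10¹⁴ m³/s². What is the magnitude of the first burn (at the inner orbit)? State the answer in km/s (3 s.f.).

r₁ = 6670 km = 6.670×10⁶ m.
r₂ = 51330 km = 5.133×10⁷ m.
Transfer ellipse a_t = (r₁ + r₂)/2 = 2.900×10⁷ m.
At r₁: circular v_c1 = √(μ/r₁) = 6979 m/s; transfer-periapsis v_p = √[μ(2/r₁ − 1/a_t)] = 9285 m/s.
Δv₁ = v_p − v_c1 = 2306 m/s.
= 2.306 km/s.

Δv ≈ 2.31 km/s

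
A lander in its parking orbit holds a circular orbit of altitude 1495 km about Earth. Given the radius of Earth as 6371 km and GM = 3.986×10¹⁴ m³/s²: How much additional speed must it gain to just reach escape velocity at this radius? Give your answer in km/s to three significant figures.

Δv ≈ 2.95 km/s

r = 6371 + 1495 = 7866.0 km = 7.8660×10⁶ m.
Circular speed v_c = √(μ/r) = 7119 m/s.
Escape speed v_esc = √(2μ/r) = √2 × v_c = 10070 m/s.
Δv = v_esc − v_c = 2949 m/s = 2.949 km/s.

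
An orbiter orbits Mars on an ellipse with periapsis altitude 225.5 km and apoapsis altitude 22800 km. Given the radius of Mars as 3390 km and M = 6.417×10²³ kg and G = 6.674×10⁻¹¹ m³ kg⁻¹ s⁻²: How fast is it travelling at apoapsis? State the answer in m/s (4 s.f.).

v ≈ 629.9 m/s

μ = GM = 6.674×10⁻¹¹ × 6.417×10²³ = 4.283×10¹³ m³/s².
r_p = 3390 + 225.5 = 3615.5 km = 3.6155×10⁶ m.
r_a = 3390 + 22800 = 26190 km = 2.6190×10⁷ m.
Semi-major axis a = (r_p + r_a)/2 = 14903 km = 1.490×10⁷ m.
Vis-viva: v² = μ(2/r − 1/a) = 4.283×10¹³ × (7.637×10⁻⁸ − 6.710×10⁻⁸) = 3.967×10⁵ m²/s².
v = 629.9 m/s.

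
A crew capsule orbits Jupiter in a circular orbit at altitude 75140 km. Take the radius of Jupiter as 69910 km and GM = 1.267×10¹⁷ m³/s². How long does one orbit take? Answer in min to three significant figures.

r = 69910 + 75140 = 145050 km = 1.4505×10⁸ m.
Kepler's third law: T = 2π√(r³/μ) = 2π√((1.450×10⁸)³ / 1.267×10¹⁷).
r³/μ = 2.409×10⁷ s², so T = 2π × 4.908×10³ = 3.084×10⁴ s.
Converting: 3.084×10⁴ s ÷ 60.00 = 513.9 min.

T ≈ 514 min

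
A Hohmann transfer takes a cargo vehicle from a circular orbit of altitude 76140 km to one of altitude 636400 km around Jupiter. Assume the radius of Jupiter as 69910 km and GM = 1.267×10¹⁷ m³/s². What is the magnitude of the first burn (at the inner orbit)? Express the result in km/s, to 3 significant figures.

r₁ = 69910 + 76140 = 146050 km = 1.4605×10⁸ m.
r₂ = 69910 + 636400 = 706310 km = 7.0631×10⁸ m.
Transfer ellipse a_t = (r₁ + r₂)/2 = 4.262×10⁸ m.
At r₁: circular v_c1 = √(μ/r₁) = 29450 m/s; transfer-perijove v_p = √[μ(2/r₁ − 1/a_t)] = 37920 m/s.
Δv₁ = v_p − v_c1 = 8464 m/s.
= 8.464 km/s.

Δv ≈ 8.46 km/s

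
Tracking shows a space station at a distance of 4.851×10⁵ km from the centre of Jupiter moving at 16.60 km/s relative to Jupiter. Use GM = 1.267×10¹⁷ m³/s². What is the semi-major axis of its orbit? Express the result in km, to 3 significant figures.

a ≈ 5.13×10⁵ km

r = 4.851×10⁸ m.
Specific orbital energy ε = v²/2 − μ/r = (16600)²/2 − 1.267×10¹⁷/4.851×10⁸ = -1.234×10⁸ J/kg.
Since ε = −μ/(2a), a = −μ/(2ε) = 5.134×10⁸ m = 5.1336×10⁵ km.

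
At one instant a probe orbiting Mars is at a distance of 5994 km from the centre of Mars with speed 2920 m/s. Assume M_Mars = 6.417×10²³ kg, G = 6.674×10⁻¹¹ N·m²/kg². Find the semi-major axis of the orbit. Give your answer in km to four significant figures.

μ = GM = 6.674×10⁻¹¹ × 6.417×10²³ = 4.283×10¹³ m³/s².
r = 5.994×10⁶ m.
Vis-viva rearranged: 1/a = 2/r − v²/μ = 3.337×10⁻⁷ − 1.991×10⁻⁷ = 1.346×10⁻⁷ m⁻¹.
a = 7.431×10⁶ m = 7430.6 km.

a ≈ 7431 km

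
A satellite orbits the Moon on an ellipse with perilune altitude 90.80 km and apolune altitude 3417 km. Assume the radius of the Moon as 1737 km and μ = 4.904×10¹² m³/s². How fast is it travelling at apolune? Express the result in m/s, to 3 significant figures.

r_p = 1737 + 90.80 = 1827.8 km = 1.8278×10⁶ m.
r_a = 1737 + 3417 = 5154.0 km = 5.1540×10⁶ m.
Semi-major axis a = (r_p + r_a)/2 = 3490.9 km = 3.491×10⁶ m.
Vis-viva: v² = μ(2/r − 1/a) = 4.904×10¹² × (3.880×10⁻⁷ − 2.865×10⁻⁷) = 4.982×10⁵ m²/s².
v = 705.8 m/s.

v ≈ 706 m/s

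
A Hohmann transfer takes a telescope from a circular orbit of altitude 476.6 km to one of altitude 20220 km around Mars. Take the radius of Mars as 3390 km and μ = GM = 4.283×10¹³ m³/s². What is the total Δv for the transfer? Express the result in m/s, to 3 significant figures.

r₁ = 3390 + 476.6 = 3866.6 km = 3.8666×10⁶ m.
r₂ = 3390 + 20220 = 23610 km = 2.3610×10⁷ m.
Transfer ellipse a_t = (r₁ + r₂)/2 = 1.374×10⁷ m.
At r₁: circular v_c1 = √(μ/r₁) = 3328 m/s; transfer-periapsis v_p = √[μ(2/r₁ − 1/a_t)] = 4363 m/s.
Δv₁ = v_p − v_c1 = 1035 m/s.
At r₂: circular v_c2 = √(μ/r₂) = 1347 m/s; transfer-apoapsis v_a = √[μ(2/r₂ − 1/a_t)] = 714.5 m/s.
Δv₂ = v_c2 − v_a = 632.3 m/s.
Total Δv = Δv₁ + Δv₂ = 1667 m/s.

Δv_total ≈ 1670 m/s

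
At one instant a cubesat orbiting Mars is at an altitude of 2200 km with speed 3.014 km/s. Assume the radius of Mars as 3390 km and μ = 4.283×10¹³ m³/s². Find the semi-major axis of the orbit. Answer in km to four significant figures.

a ≈ 6864 km

r = 3390 + 2200 = 5590.0 km = 5.590×10⁶ m.
Vis-viva rearranged: 1/a = 2/r − v²/μ = 3.578×10⁻⁷ − 2.121×10⁻⁷ = 1.457×10⁻⁷ m⁻¹.
a = 6.864×10⁶ m = 6864.2 km.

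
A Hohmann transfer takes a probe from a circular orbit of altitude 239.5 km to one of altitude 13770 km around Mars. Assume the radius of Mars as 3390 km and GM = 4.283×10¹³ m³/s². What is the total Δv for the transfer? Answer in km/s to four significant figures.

Δv_total ≈ 1.625 km/s

r₁ = 3390 + 239.5 = 3629.5 km = 3.6295×10⁶ m.
r₂ = 3390 + 13770 = 17160 km = 1.7160×10⁷ m.
Transfer ellipse a_t = (r₁ + r₂)/2 = 1.039×10⁷ m.
At r₁: circular v_c1 = √(μ/r₁) = 3435 m/s; transfer-periapsis v_p = √[μ(2/r₁ − 1/a_t)] = 4414 m/s.
Δv₁ = v_p − v_c1 = 978.5 m/s.
At r₂: circular v_c2 = √(μ/r₂) = 1580 m/s; transfer-apoapsis v_a = √[μ(2/r₂ − 1/a_t)] = 933.5 m/s.
Δv₂ = v_c2 − v_a = 646.3 m/s.
Total Δv = Δv₁ + Δv₂ = 1625 m/s = 1.625 km/s.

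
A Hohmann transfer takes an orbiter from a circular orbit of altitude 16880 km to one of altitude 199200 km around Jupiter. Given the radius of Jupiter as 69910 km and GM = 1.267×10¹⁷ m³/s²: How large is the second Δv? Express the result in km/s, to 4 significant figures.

r₁ = 69910 + 16880 = 86790 km = 8.6790×10⁷ m.
r₂ = 69910 + 199200 = 269110 km = 2.6911×10⁸ m.
Transfer ellipse a_t = (r₁ + r₂)/2 = 1.780×10⁸ m.
At r₁: circular v_c1 = √(μ/r₁) = 38210 m/s; transfer-perijove v_p = √[μ(2/r₁ − 1/a_t)] = 46990 m/s.
At r₂: circular v_c2 = √(μ/r₂) = 21700 m/s; transfer-apojove v_a = √[μ(2/r₂ − 1/a_t)] = 15150 m/s.
Δv₂ = v_c2 − v_a = 6545 m/s.
= 6.545 km/s.

Δv ≈ 6.545 km/s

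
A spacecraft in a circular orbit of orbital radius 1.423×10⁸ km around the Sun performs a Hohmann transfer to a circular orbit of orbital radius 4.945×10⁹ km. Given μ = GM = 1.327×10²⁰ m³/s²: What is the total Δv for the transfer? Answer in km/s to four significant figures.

r₁ = 1.423×10⁸ km = 1.423×10¹¹ m.
r₂ = 4.945×10⁹ km = 4.945×10¹² m.
Transfer ellipse a_t = (r₁ + r₂)/2 = 2.544×10¹² m.
At r₁: circular v_c1 = √(μ/r₁) = 30540 m/s; transfer-perihelion v_p = √[μ(2/r₁ − 1/a_t)] = 42580 m/s.
Δv₁ = v_p − v_c1 = 12040 m/s.
At r₂: circular v_c2 = √(μ/r₂) = 5180 m/s; transfer-aphelion v_a = √[μ(2/r₂ − 1/a_t)] = 1225 m/s.
Δv₂ = v_c2 − v_a = 3955 m/s.
Total Δv = Δv₁ + Δv₂ = 16000 m/s = 16.00 km/s.

Δv_total ≈ 16.00 km/s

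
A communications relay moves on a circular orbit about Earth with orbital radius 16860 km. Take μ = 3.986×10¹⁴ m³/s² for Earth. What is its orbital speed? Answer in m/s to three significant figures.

v ≈ 4860 m/s

r = 16860 km = 1.686×10⁷ m.
For a circular orbit v = √(μ/r) = √(3.986×10¹⁴ / 1.686×10⁷) = √(2.364×10⁷) = 4862 m/s.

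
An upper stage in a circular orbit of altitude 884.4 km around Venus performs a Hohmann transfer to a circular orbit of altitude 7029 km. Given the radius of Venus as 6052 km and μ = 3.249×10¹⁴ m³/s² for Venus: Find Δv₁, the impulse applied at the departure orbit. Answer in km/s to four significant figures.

r₁ = 6052 + 884.4 = 6936.4 km = 6.9364×10⁶ m.
r₂ = 6052 + 7029 = 13081 km = 1.3081×10⁷ m.
Transfer ellipse a_t = (r₁ + r₂)/2 = 1.001×10⁷ m.
At r₁: circular v_c1 = √(μ/r₁) = 6844 m/s; transfer-periapsis v_p = √[μ(2/r₁ − 1/a_t)] = 7824 m/s.
Δv₁ = v_p − v_c1 = 980.2 m/s.
= 0.9802 km/s.

Δv ≈ 0.9802 km/s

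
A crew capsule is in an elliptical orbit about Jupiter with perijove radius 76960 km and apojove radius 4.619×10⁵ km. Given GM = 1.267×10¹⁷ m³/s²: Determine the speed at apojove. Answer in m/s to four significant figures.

Semi-major axis a = (r_p + r_a)/2 = 2.6943×10⁵ km = 2.694×10⁸ m.
Vis-viva: v² = μ(2/r − 1/a) = 1.267×10¹⁷ × (4.330×10⁻⁹ − 3.712×10⁻⁹) = 7.835×10⁷ m²/s².
v = 8852 m/s.

v ≈ 8852 m/s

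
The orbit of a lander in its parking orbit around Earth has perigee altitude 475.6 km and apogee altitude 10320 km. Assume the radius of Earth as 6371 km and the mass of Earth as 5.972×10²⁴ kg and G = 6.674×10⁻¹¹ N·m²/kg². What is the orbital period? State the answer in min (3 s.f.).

μ = GM = 6.674×10⁻¹¹ × 5.972×10²⁴ = 3.986×10¹⁴ m³/s².
r_p = 6371 + 475.6 = 6846.6 km = 6.8466×10⁶ m.
r_a = 6371 + 10320 = 16691 km = 1.6691×10⁷ m.
Semi-major axis a = (r_p + r_a)/2 = (6846.6 + 16691)/2 = 11769 km = 1.177×10⁷ m.
By Kepler's third law T = 2π√(a³/μ) = 2π × 2.022×10³ = 1.271×10⁴ s.
= 211.8 min.

T ≈ 212 min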